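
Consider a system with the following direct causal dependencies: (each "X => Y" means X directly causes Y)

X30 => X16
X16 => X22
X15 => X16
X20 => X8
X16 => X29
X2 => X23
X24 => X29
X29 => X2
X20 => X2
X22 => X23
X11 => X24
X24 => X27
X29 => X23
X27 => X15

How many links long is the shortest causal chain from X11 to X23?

3

Shortest chain: X11 → X24 → X29 → X23.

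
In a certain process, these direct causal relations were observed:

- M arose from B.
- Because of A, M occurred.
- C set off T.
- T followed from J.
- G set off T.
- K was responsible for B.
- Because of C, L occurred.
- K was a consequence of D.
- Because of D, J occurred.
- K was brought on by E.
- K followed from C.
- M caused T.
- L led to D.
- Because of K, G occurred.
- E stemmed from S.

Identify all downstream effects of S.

B, E, G, K, M, T

Direct effects: E.
2 steps out: K.
3 steps out: B, G.
4 steps out: M, T.
Not reachable from it: C, L, D, J, A.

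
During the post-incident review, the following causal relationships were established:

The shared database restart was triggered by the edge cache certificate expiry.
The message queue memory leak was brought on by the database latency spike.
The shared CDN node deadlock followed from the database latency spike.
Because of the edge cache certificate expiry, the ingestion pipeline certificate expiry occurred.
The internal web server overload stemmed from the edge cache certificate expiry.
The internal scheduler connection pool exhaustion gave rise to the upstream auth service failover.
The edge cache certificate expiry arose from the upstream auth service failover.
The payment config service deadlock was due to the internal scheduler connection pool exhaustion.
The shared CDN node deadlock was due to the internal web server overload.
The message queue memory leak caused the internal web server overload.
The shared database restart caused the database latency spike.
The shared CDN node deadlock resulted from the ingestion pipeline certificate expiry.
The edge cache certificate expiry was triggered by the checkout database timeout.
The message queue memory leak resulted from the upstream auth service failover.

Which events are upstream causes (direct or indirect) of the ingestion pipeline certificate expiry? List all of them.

Immediate cause of the ingestion pipeline certificate expiry: the edge cache certificate expiry.
Further upstream: the checkout database timeout, the internal scheduler connection pool exhaustion, the upstream auth service failover.

the checkout database timeout, the edge cache certificate expiry, the internal scheduler connection pool exhaustion, the upstream auth service failover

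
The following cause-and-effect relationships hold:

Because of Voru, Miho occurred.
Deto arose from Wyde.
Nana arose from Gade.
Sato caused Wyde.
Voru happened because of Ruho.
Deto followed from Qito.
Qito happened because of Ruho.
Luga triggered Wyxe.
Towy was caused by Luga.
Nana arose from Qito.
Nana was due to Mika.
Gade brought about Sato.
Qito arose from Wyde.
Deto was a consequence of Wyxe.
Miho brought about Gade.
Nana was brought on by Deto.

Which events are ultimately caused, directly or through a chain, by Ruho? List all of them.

Direct effects: Voru, Qito.
2 steps out: Miho, Deto, Nana.
3 steps out: Gade.
4 steps out: Sato.
5 steps out: Wyde.
Not reachable from it: Luga, Towy, Wyxe, Mika.

Deto, Gade, Miho, Nana, Qito, Sato, Voru, Wyde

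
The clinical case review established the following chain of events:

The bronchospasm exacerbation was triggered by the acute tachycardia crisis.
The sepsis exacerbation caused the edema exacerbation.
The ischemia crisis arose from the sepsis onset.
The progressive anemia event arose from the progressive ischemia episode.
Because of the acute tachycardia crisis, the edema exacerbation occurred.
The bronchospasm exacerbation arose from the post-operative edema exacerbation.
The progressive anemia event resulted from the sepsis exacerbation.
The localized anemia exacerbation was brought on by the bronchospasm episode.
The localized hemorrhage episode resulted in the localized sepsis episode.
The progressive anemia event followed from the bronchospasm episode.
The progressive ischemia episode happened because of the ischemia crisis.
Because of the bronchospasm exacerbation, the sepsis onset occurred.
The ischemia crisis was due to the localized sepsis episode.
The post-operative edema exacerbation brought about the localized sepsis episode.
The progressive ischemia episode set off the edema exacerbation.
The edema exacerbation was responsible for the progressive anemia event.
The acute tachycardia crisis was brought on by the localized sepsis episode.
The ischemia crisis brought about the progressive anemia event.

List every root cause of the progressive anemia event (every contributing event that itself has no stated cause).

Tracing upstream from the progressive anemia event: the progressive anemia event ← the bronchospasm episode.
A separate upstream branch: the progressive anemia event ← the ischemia crisis ← the localized sepsis episode ← the post-operative edema exacerbation.
A separate upstream branch: the progressive anemia event ← the ischemia crisis ← the localized sepsis episode ← the localized hemorrhage episode.
A separate upstream branch: the progressive anemia event ← the sepsis exacerbation.
Each of those chain origins has no stated cause.

the bronchospasm episode, the localized hemorrhage episode, the post-operative edema exacerbation, the sepsis exacerbation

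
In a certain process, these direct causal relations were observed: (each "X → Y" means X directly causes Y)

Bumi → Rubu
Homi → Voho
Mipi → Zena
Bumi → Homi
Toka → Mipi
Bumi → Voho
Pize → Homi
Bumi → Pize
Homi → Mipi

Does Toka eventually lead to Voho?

Toka leads to Mipi, Zena; Voho is not among them.

No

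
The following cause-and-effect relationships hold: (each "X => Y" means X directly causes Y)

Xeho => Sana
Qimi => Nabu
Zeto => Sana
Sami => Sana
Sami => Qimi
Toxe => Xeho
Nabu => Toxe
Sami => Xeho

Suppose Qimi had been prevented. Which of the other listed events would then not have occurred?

Nabu, Toxe

Downstream of Qimi: Nabu, Toxe, Xeho, Sana.
Of those, still caused via another path: Xeho, Sana.
The remainder have no surviving cause.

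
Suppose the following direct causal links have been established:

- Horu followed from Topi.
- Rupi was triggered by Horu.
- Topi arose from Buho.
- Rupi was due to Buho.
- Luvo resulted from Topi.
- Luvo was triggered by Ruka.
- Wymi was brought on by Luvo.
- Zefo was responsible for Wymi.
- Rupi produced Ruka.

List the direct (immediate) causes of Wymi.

Luvo, Zefo

Upstream contributors include Buho, Topi, Horu, Rupi, Ruka, but only Luvo, Zefo feed directly into Wymi.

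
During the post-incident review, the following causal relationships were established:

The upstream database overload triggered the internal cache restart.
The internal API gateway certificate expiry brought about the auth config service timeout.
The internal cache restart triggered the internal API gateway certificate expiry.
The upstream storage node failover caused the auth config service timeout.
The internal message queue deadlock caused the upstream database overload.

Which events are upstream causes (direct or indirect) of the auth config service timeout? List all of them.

the internal API gateway certificate expiry, the internal cache restart, the internal message queue deadlock, the upstream database overload, the upstream storage node failover

Immediate causes of the auth config service timeout: the upstream storage node failover, the internal API gateway certificate expiry.
Further upstream: the internal message queue deadlock, the upstream database overload, the internal cache restart.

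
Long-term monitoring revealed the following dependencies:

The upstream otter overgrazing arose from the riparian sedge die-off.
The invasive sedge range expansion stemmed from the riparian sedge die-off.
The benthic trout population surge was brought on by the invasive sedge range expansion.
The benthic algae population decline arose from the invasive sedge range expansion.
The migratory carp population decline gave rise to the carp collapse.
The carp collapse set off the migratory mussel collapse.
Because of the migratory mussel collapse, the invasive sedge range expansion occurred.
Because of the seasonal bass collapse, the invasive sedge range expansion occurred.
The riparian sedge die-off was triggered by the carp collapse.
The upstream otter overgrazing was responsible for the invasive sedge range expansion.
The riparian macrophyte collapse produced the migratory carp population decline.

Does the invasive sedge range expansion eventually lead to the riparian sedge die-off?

The invasive sedge range expansion leads to the benthic algae population decline, the benthic trout population surge; the riparian sedge die-off is not among them.

No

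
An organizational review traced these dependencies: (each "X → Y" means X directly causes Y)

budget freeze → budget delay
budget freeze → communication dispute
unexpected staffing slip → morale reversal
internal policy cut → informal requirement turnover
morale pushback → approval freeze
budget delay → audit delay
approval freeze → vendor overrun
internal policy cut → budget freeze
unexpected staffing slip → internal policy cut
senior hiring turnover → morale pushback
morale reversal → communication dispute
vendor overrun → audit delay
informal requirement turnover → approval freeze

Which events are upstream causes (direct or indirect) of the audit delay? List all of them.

Immediate causes of the audit delay: the budget delay, the vendor overrun.
Further upstream: the unexpected staffing slip, the internal policy cut, the informal requirement turnover, the senior hiring turnover, the budget freeze, the morale pushback, the approval freeze.

the approval freeze, the budget delay, the budget freeze, the informal requirement turnover, the internal policy cut, the morale pushback, the senior hiring turnover, the unexpected staffing slip, the vendor overrun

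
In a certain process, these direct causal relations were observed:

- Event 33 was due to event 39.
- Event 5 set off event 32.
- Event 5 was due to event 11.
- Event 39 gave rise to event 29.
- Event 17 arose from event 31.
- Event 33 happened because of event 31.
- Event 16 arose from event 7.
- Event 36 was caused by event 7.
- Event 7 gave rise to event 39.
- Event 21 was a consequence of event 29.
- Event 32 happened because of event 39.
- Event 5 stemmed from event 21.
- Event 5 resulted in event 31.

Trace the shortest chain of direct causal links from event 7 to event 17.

event 7 → event 39 → event 29 → event 21 → event 5 → event 31 → event 17

event 7 → event 39
event 39 → event 29
event 29 → event 21
event 21 → event 5
event 5 → event 31
event 31 → event 17
Length: 6 steps.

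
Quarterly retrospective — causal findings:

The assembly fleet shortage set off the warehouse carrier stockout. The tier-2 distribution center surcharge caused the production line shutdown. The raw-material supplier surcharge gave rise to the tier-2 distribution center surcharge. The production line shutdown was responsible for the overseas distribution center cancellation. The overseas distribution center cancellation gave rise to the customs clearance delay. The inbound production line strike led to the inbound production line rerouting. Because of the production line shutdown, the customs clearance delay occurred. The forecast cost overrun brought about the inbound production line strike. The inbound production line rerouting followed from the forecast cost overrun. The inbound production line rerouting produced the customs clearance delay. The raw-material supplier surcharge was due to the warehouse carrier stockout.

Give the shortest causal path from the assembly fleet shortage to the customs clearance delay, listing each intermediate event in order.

the assembly fleet shortage → the warehouse carrier stockout
the warehouse carrier stockout → the raw-material supplier surcharge
the raw-material supplier surcharge → the tier-2 distribution center surcharge
the tier-2 distribution center surcharge → the production line shutdown
the production line shutdown → the customs clearance delay
Length: 5 steps.

the assembly fleet shortage → the warehouse carrier stockout → the raw-material supplier surcharge → the tier-2 distribution center surcharge → the production line shutdown → the customs clearance delay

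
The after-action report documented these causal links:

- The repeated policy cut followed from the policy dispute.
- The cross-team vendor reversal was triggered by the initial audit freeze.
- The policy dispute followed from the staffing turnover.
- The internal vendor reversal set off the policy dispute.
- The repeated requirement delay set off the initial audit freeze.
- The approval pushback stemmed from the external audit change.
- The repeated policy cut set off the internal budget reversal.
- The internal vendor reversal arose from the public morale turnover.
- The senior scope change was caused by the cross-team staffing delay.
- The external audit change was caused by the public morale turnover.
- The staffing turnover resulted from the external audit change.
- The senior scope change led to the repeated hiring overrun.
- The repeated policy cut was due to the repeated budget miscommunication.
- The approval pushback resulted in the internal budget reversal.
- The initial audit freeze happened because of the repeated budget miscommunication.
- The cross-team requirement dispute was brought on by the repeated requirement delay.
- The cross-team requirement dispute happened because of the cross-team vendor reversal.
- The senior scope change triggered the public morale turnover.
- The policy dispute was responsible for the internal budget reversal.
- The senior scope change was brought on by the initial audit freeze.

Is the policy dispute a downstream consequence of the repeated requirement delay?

There is a causal chain: the repeated requirement delay → the initial audit freeze → the senior scope change → the public morale turnover → the internal vendor reversal → the policy dispute.

Yes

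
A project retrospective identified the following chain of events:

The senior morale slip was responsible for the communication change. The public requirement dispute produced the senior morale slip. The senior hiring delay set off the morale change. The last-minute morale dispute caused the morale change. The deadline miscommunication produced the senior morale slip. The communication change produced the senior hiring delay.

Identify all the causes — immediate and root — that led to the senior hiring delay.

Immediate cause of the senior hiring delay: the communication change.
Further upstream: the public requirement dispute, the deadline miscommunication, the senior morale slip.

the communication change, the deadline miscommunication, the public requirement dispute, the senior morale slip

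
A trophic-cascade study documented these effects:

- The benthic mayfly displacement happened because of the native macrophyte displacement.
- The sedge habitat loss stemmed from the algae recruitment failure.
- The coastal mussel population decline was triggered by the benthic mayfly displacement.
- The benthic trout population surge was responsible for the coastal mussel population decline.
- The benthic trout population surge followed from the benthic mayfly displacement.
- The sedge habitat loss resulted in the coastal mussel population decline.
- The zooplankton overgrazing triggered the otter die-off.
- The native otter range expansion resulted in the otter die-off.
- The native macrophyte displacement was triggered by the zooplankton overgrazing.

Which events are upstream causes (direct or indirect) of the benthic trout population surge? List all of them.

the benthic mayfly displacement, the native macrophyte displacement, the zooplankton overgrazing

Immediate cause of the benthic trout population surge: the benthic mayfly displacement.
Further upstream: the zooplankton overgrazing, the native macrophyte displacement.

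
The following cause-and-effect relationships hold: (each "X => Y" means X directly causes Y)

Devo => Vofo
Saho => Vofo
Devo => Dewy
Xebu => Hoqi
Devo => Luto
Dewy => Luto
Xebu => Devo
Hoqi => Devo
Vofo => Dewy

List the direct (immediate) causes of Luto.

Devo, Dewy

Upstream contributors include Saho, Xebu, Hoqi, Vofo, but only Devo, Dewy feed directly into Luto.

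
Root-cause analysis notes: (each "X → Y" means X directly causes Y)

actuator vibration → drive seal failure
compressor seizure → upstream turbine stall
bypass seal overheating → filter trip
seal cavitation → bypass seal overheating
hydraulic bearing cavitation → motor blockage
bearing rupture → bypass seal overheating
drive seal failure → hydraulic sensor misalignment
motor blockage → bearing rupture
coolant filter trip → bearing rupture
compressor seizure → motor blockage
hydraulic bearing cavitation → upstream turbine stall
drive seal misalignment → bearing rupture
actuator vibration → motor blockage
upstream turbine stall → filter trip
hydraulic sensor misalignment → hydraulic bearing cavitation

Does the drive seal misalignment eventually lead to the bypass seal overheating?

There is a causal chain: the drive seal misalignment → the bearing rupture → the bypass seal overheating.

Yes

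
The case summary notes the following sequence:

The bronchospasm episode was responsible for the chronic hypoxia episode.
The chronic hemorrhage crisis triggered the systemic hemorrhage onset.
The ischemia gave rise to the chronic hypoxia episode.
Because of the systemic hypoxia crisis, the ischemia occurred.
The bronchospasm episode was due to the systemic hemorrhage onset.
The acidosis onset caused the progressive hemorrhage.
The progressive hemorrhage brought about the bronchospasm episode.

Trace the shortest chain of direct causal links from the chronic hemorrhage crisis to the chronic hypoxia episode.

the chronic hemorrhage crisis → the systemic hemorrhage onset → the bronchospasm episode → the chronic hypoxia episode

the chronic hemorrhage crisis → the systemic hemorrhage onset
the systemic hemorrhage onset → the bronchospasm episode
the bronchospasm episode → the chronic hypoxia episode
Length: 3 steps.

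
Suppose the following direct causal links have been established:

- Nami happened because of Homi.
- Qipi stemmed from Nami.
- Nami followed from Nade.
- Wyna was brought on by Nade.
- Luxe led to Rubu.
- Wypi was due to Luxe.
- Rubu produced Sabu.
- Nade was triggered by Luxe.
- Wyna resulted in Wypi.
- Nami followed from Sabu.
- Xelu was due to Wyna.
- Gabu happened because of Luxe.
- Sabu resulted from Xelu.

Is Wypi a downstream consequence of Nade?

There is a causal chain: Nade → Wyna → Wypi.

Yes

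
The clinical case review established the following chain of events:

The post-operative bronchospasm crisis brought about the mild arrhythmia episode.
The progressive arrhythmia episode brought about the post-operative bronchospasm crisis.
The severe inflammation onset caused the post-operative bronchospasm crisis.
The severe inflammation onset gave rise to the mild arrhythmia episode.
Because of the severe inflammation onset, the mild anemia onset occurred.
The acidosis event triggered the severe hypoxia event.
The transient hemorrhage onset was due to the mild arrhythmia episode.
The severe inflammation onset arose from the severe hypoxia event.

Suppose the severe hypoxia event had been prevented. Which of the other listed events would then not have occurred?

the mild anemia onset, the severe inflammation onset

Downstream of the severe hypoxia event: the severe inflammation onset, the post-operative bronchospasm crisis, the mild anemia onset, the mild arrhythmia episode, the transient hemorrhage onset.
Of those, still caused via another path: the post-operative bronchospasm crisis, the mild arrhythmia episode, the transient hemorrhage onset.
The remainder have no surviving cause.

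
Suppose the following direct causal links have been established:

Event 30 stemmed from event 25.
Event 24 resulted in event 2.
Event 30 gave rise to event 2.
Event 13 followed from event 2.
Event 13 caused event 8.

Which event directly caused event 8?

Upstream contributors include event 25, event 30, event 24, event 2, but only event 13 feeds directly into event 8.

event 13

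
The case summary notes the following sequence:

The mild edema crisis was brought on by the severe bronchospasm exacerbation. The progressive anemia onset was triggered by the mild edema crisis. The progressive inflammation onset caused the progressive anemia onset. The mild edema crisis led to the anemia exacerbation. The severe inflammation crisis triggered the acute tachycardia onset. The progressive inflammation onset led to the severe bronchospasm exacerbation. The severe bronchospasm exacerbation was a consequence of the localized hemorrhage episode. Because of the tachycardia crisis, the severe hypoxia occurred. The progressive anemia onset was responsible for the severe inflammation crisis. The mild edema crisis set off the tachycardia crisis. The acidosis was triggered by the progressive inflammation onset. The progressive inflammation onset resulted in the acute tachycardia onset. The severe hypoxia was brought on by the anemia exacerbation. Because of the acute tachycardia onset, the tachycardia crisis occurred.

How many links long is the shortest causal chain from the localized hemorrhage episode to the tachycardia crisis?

Shortest chain: the localized hemorrhage episode → the severe bronchospasm exacerbation → the mild edema crisis → the tachycardia crisis.

3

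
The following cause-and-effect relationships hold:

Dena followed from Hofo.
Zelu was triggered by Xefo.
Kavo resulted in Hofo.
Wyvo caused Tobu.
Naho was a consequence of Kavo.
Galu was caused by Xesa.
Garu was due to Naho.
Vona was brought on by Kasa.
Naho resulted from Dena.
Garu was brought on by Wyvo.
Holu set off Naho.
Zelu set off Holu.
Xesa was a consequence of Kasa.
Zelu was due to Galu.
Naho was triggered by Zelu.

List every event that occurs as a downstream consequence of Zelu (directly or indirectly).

Garu, Holu, Naho

Direct effects: Holu, Naho.
2 steps out: Garu.
Not reachable from it: Wyvo, Tobu, Kasa, Xesa, Vona, Kavo, Hofo, Galu, Xefo, Dena.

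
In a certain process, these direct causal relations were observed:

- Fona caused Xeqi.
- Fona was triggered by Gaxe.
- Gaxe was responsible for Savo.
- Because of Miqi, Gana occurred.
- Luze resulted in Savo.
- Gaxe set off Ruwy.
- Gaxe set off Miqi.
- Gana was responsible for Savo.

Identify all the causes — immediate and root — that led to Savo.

Immediate causes of Savo: Gaxe, Gana, Luze.
Further upstream: Miqi.

Gana, Gaxe, Luze, Miqi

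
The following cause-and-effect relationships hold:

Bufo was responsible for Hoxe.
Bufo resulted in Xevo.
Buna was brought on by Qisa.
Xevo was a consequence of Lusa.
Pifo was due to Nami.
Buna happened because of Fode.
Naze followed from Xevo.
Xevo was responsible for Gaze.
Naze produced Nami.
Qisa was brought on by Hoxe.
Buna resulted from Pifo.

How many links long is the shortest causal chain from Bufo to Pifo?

Shortest chain: Bufo → Xevo → Naze → Nami → Pifo.

4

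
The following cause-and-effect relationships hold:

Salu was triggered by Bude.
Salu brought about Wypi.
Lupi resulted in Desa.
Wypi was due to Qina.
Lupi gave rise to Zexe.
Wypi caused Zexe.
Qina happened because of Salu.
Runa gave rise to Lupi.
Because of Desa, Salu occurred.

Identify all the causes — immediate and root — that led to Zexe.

Bude, Desa, Lupi, Qina, Runa, Salu, Wypi

Immediate causes of Zexe: Lupi, Wypi.
Further upstream: Runa, Desa, Salu, Qina, Bude.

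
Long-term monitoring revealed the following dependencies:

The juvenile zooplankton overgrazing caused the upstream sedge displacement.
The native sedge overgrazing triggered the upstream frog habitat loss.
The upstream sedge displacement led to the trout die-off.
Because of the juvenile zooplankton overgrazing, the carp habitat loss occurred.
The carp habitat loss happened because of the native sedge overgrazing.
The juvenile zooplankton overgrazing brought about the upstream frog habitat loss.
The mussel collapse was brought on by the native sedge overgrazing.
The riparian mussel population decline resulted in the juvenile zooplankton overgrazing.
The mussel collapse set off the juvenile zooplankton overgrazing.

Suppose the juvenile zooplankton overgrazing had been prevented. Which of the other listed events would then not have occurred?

Downstream of the juvenile zooplankton overgrazing: the upstream sedge displacement, the carp habitat loss, the trout die-off, the upstream frog habitat loss.
Of those, still caused via another path: the carp habitat loss, the upstream frog habitat loss.
The remainder have no surviving cause.

the trout die-off, the upstream sedge displacement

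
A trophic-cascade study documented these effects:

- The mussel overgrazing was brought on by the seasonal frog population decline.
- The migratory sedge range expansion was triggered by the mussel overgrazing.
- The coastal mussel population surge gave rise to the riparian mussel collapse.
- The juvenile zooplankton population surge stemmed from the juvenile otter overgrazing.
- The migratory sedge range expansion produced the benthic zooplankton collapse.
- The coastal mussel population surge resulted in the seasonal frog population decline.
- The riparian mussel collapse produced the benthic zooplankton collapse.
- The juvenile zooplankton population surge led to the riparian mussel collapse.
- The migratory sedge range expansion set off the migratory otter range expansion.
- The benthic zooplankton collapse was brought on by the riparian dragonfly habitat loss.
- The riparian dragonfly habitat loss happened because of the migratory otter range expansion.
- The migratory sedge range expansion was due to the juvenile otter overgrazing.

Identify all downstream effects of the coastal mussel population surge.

Direct effects: the riparian mussel collapse, the seasonal frog population decline.
2 steps out: the mussel overgrazing, the benthic zooplankton collapse.
3 steps out: the migratory sedge range expansion.
4 steps out: the migratory otter range expansion.
5 steps out: the riparian dragonfly habitat loss.
Not reachable from it: the juvenile otter overgrazing, the juvenile zooplankton population surge.

the benthic zooplankton collapse, the migratory otter range expansion, the migratory sedge range expansion, the mussel overgrazing, the riparian dragonfly habitat loss, the riparian mussel collapse, the seasonal frog population decline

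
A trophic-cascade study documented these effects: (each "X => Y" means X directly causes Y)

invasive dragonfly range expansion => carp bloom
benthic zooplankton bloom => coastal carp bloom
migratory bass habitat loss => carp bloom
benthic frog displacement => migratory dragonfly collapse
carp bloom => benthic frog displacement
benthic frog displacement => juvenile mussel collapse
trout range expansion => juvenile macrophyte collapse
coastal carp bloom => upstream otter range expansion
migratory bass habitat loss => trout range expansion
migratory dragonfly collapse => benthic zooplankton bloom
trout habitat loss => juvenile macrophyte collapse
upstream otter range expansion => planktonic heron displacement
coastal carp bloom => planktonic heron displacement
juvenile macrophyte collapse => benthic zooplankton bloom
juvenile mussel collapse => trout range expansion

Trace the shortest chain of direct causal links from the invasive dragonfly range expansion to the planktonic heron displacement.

the invasive dragonfly range expansion → the carp bloom
the carp bloom → the benthic frog displacement
the benthic frog displacement → the migratory dragonfly collapse
the migratory dragonfly collapse → the benthic zooplankton bloom
the benthic zooplankton bloom → the coastal carp bloom
the coastal carp bloom → the planktonic heron displacement
Length: 6 steps.

the invasive dragonfly range expansion → the carp bloom → the benthic frog displacement → the migratory dragonfly collapse → the benthic zooplankton bloom → the coastal carp bloom → the planktonic heron displacement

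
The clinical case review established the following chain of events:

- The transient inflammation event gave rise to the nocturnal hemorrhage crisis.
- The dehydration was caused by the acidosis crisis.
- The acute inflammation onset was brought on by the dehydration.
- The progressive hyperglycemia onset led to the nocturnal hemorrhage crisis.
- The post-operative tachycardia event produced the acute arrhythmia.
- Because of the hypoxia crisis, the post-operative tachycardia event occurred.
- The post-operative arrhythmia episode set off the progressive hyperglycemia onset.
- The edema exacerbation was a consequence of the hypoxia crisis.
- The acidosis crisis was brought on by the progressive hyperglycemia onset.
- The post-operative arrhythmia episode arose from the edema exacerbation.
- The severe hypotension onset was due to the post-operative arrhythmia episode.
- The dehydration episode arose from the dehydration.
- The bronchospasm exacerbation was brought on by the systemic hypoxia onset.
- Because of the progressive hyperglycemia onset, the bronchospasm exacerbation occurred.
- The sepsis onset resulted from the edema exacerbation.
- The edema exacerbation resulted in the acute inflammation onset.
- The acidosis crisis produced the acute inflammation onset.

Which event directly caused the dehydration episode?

the dehydration

Upstream contributors include the hypoxia crisis, the edema exacerbation, the post-operative arrhythmia episode, the progressive hyperglycemia onset, the acidosis crisis, but only the dehydration feeds directly into the dehydration episode.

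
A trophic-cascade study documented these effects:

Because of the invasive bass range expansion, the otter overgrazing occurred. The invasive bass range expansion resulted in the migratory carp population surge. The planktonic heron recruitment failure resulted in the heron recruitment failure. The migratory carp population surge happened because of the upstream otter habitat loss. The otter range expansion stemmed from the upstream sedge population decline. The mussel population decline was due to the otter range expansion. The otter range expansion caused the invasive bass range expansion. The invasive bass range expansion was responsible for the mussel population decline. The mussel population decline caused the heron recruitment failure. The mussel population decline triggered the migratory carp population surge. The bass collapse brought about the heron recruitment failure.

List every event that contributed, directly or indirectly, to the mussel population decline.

the invasive bass range expansion, the otter range expansion, the upstream sedge population decline

Immediate causes of the mussel population decline: the otter range expansion, the invasive bass range expansion.
Further upstream: the upstream sedge population decline.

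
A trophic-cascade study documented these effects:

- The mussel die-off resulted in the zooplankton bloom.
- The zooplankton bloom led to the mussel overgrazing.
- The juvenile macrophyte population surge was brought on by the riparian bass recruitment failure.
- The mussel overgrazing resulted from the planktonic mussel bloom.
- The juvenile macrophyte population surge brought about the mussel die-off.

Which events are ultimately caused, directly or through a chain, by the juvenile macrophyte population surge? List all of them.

Direct effects: the mussel die-off.
2 steps out: the zooplankton bloom.
3 steps out: the mussel overgrazing.
Not reachable from it: the riparian bass recruitment failure, the planktonic mussel bloom.

the mussel die-off, the mussel overgrazing, the zooplankton bloom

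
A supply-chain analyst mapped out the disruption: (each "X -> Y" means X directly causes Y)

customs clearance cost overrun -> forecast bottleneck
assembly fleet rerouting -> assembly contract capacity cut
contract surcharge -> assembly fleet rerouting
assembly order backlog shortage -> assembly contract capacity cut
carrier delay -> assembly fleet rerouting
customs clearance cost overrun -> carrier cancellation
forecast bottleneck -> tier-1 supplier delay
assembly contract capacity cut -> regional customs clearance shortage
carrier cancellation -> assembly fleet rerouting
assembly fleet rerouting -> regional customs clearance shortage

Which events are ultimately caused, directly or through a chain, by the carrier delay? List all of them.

Direct effects: the assembly fleet rerouting.
2 steps out: the assembly contract capacity cut, the regional customs clearance shortage.
Not reachable from it: the customs clearance cost overrun, the forecast bottleneck, the tier-1 supplier delay, the carrier cancellation, the contract surcharge, the assembly order backlog shortage.

the assembly contract capacity cut, the assembly fleet rerouting, the regional customs clearance shortage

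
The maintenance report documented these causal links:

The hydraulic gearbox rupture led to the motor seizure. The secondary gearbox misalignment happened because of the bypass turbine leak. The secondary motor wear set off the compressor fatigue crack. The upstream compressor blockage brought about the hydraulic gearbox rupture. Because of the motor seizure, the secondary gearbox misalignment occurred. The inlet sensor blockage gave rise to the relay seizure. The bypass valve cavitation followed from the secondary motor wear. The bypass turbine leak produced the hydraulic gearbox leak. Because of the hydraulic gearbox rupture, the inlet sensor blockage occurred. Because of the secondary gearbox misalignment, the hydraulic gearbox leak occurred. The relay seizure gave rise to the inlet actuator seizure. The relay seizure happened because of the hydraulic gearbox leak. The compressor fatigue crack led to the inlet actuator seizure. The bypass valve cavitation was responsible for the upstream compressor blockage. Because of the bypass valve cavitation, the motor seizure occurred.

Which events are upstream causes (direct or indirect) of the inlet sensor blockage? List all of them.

Immediate cause of the inlet sensor blockage: the hydraulic gearbox rupture.
Further upstream: the secondary motor wear, the bypass valve cavitation, the upstream compressor blockage.

the bypass valve cavitation, the hydraulic gearbox rupture, the secondary motor wear, the upstream compressor blockage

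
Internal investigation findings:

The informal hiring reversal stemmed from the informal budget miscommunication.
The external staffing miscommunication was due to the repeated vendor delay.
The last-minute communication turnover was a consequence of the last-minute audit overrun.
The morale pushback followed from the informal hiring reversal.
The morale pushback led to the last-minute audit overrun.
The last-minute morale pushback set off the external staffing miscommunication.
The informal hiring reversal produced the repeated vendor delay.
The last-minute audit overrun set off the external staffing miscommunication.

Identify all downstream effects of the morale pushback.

Direct effects: the last-minute audit overrun.
2 steps out: the last-minute communication turnover, the external staffing miscommunication.
Not reachable from it: the informal budget miscommunication, the informal hiring reversal, the last-minute morale pushback, the repeated vendor delay.

the external staffing miscommunication, the last-minute audit overrun, the last-minute communication turnover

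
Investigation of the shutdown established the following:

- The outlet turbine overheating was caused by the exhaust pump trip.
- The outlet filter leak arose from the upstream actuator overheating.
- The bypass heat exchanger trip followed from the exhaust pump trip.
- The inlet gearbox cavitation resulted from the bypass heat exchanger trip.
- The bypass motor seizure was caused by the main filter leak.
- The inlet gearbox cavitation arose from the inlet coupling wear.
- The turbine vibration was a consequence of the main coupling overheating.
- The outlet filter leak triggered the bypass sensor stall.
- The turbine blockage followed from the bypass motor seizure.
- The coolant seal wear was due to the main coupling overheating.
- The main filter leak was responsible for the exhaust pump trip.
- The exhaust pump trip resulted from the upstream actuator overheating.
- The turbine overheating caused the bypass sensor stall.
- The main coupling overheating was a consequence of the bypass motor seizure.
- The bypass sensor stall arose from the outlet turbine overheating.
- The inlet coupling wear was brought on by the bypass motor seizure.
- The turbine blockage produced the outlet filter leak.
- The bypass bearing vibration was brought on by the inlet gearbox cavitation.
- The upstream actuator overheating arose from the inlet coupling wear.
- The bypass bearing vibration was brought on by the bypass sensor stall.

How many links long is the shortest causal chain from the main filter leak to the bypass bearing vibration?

Shortest chain: the main filter leak → the bypass motor seizure → the inlet coupling wear → the inlet gearbox cavitation → the bypass bearing vibration.

4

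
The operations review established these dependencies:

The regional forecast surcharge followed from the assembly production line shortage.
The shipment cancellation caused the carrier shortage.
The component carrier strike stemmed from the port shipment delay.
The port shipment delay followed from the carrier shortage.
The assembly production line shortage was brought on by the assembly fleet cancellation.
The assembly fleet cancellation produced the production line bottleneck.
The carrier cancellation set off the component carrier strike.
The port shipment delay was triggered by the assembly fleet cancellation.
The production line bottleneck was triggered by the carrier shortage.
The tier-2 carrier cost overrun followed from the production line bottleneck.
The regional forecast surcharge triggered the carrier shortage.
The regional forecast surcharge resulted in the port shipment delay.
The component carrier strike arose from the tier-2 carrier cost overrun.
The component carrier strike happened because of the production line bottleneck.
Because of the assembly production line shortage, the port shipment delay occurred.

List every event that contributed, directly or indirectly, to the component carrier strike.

Immediate causes of the component carrier strike: the carrier cancellation, the port shipment delay, the production line bottleneck, the tier-2 carrier cost overrun.
Further upstream: the assembly fleet cancellation, the assembly production line shortage, the regional forecast surcharge, the shipment cancellation, the carrier shortage.

the assembly fleet cancellation, the assembly production line shortage, the carrier cancellation, the carrier shortage, the port shipment delay, the production line bottleneck, the regional forecast surcharge, the shipment cancellation, the tier-2 carrier cost overrun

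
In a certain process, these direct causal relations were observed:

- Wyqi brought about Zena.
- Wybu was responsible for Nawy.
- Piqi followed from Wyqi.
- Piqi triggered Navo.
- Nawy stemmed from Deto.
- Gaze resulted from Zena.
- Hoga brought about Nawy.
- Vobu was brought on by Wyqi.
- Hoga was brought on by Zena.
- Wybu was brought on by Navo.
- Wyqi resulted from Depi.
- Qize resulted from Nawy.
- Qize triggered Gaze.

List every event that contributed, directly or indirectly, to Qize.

Depi, Deto, Hoga, Navo, Nawy, Piqi, Wybu, Wyqi, Zena

Immediate cause of Qize: Nawy.
Further upstream: Depi, Wyqi, Deto, Piqi, Navo, Zena, Wybu, Hoga.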